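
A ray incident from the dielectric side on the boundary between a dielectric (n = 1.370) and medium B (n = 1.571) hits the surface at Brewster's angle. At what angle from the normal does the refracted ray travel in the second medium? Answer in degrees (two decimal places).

First find Brewster's angle: tan θ_B = 1.571/1.370 = 1.1467, giving θ_B = 48.91°.
Since θ_B + θ_t = 90° at Brewster incidence, θ_t = 90° − 48.91° = 41.09°.

θ_t ≈ 41.09°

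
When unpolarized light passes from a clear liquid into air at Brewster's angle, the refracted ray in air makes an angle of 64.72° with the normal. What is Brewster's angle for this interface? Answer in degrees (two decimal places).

At Brewster's angle the reflected and refracted rays are perpendicular, so θ_B + θ_t = 90°.
θ_B = 90° − 64.72° = 25.28°.

θ_B ≈ 25.28°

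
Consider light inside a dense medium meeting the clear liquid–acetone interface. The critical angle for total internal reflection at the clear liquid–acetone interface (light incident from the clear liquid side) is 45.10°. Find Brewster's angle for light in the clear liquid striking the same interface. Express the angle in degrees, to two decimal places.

θ_B ≈ 35.31°

sin θ_c = n₂/n₁, so n₂/n₁ = sin 45.10° = 0.7083.
Brewster: tan θ_B = n₂/n₁ = 0.7083.
θ_B = arctan(0.7083) = 35.31°.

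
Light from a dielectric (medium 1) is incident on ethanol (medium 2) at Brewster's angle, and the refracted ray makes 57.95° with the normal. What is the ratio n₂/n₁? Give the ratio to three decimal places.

θ_B + θ_t = 90°, so θ_B = 90° − 57.95° = 32.05°.
tan θ_B = n₂/n₁, so n₂/n₁ = tan 32.05° = 0.626.

n₂/n₁ ≈ 0.626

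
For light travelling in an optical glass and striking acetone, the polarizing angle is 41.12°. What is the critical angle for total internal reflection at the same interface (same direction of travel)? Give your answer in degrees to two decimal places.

tan θ_B = n₂/n₁ = tan 41.12° = 0.8730.
Total internal reflection: sin θ_c = n₂/n₁ = 0.8730.
θ_c = arcsin(0.8730) = 60.81°.

θ_c ≈ 60.81°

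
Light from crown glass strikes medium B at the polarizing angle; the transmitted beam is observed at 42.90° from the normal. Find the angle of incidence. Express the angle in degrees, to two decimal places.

θ_B ≈ 47.10°

Brewster's condition makes the reflected and refracted beams perpendicular: θ_B + θ_t = 90°.
So θ_B = 90° − θ_t = 90° − 42.90° = 47.10°.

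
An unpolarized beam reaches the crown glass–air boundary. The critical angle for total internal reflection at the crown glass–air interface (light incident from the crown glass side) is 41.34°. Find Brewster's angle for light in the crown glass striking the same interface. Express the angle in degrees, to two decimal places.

θ_B ≈ 33.45°

At the critical angle sin θ_c = n₂/n₁, giving n₂/n₁ = sin 41.34° = 0.6605.
Then tan θ_B = n₂/n₁ = 0.6605, so θ_B = arctan 0.6605 = 33.45°.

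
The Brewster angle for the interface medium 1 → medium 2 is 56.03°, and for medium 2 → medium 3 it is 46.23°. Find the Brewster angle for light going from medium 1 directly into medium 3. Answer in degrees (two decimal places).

tan θ_B(1→2) = n₂/n₁ = tan 56.03° = 1.4842.
tan θ_B(2→3) = n₃/n₂ = tan 46.23° = 1.0439.
n₃/n₁ = 1.5494. Then tan θ_B(1→3) = n₃/n₁, so θ_B(1→3) = arctan(1.5494) = 57.16°.

θ_B ≈ 57.16°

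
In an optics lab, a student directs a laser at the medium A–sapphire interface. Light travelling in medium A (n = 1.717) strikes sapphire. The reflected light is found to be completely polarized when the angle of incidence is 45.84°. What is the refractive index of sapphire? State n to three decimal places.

At the Brewster angle, tan θ_B = n₂/n₁ with n₁ on the incident side (medium A) and n₂ on the transmitted side (sapphire).
n₂ = n₁ tan θ_B = 1.717 × tan 45.84° = 1.768.

n ≈ 1.768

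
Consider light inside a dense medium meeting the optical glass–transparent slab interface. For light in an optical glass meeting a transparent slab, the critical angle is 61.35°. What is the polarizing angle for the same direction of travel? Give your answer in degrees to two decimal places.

θ_B ≈ 41.27°

At the critical angle sin θ_c = n₂/n₁, giving n₂/n₁ = sin 61.35° = 0.8776.
Then tan θ_B = n₂/n₁ = 0.8776, so θ_B = arctan 0.8776 = 41.27°.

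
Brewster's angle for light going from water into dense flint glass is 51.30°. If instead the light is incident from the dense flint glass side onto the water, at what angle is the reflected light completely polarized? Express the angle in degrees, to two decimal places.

θ_B' ≈ 38.70°

Reversing the direction swaps n₁ and n₂, so tan θ_B' = 1/tan θ_B and θ_B' = 90° − θ_B.
Hence θ_B' = 90° − 51.30° = 38.70°.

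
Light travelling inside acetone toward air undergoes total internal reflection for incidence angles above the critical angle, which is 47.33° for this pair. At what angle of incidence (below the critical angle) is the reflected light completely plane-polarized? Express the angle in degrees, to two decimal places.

sin θ_c = n₂/n₁, so n₂/n₁ = sin 47.33° = 0.7353.
Brewster: tan θ_B = n₂/n₁ = 0.7353.
θ_B = arctan(0.7353) = 36.33°.

θ_B ≈ 36.33°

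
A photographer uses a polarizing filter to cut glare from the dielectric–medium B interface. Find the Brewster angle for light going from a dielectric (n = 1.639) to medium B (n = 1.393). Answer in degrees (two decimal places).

θ_B ≈ 40.36°

Brewster's condition: tan θ_B = n₂/n₁ = 1.393/1.639 = 0.8499.
θ_B = arctan(0.8499) = 40.36°.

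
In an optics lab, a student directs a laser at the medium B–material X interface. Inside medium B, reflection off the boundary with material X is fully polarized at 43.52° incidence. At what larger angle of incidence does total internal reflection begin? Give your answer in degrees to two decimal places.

θ_c ≈ 71.74°

tan θ_B = n₂/n₁ = tan 43.52° = 0.9496.
Total internal reflection: sin θ_c = n₂/n₁ = 0.9496.
θ_c = arcsin(0.9496) = 71.74°.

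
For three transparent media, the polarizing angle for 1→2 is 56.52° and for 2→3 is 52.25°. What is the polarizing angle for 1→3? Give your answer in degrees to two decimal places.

θ_B ≈ 62.88°

Each Brewster angle gives a ratio: n₂/n₁ = tan 56.52° = 1.5120, n₃/n₂ = tan 52.25° = 1.2915.
Multiplying, n₃/n₁ = 1.5120 × 1.2915 = 1.9528, and θ_B(1→3) = arctan 1.9528 = 62.88°.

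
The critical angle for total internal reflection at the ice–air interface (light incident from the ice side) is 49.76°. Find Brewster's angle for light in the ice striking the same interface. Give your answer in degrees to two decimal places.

θ_B ≈ 37.36°

sin θ_c = n₂/n₁, so n₂/n₁ = sin 49.76° = 0.7633.
Brewster: tan θ_B = n₂/n₁ = 0.7633.
θ_B = arctan(0.7633) = 37.36°.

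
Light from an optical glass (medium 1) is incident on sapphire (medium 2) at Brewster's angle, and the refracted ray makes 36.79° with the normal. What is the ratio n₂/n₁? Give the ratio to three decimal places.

n₂/n₁ ≈ 1.337

θ_B + θ_t = 90°, so θ_B = 90° − 36.79° = 53.21°.
tan θ_B = n₂/n₁, so n₂/n₁ = tan 53.21° = 1.337.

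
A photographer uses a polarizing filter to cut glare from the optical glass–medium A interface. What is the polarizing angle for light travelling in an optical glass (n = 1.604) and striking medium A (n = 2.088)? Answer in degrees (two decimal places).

θ_B ≈ 52.47°

tan θ_B = n₂/n₁ = 2.088/1.604 = 1.3017.
θ_B = arctan(1.3017) = 52.47°.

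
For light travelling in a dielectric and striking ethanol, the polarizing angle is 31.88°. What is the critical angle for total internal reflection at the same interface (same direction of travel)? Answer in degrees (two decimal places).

From Brewster, n₂/n₁ = tan θ_B = tan 31.88° = 0.6220.
Then sin θ_c = n₂/n₁ = 0.6220, so θ_c = arcsin 0.6220 = 38.46°.

θ_c ≈ 38.46°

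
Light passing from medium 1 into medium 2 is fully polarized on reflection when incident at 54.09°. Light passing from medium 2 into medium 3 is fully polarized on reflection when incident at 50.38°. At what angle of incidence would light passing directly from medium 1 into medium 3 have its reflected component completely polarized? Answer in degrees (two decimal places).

θ_B ≈ 59.06°

Each Brewster angle gives a ratio: n₂/n₁ = tan 54.09° = 1.3809, n₃/n₂ = tan 50.38° = 1.2079.
Multiplying, n₃/n₁ = 1.3809 × 1.2079 = 1.6681, and θ_B(1→3) = arctan 1.6681 = 59.06°.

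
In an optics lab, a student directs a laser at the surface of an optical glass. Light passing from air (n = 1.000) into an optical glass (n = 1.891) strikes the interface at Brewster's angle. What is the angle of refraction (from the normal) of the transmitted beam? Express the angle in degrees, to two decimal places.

First find Brewster's angle: tan θ_B = 1.891/1.000 = 1.8910, giving θ_B = 62.13°.
The refracted ray is perpendicular to the reflected ray, so θ_t = 90° − θ_B = 27.87°.

θ_t ≈ 27.87°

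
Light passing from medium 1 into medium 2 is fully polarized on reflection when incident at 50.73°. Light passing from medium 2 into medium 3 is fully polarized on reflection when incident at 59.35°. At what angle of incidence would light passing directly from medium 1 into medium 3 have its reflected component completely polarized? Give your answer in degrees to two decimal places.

tan θ_B(1→2) = n₂/n₁ = tan 50.73° = 1.2231.
tan θ_B(2→3) = n₃/n₂ = tan 59.35° = 1.6875.
So n₃/n₁ = (n₂/n₁)(n₃/n₂) = 1.2231 × 1.6875 = 2.0640.
θ_B(1→3) = arctan(2.0640) = 64.15°.

θ_B ≈ 64.15°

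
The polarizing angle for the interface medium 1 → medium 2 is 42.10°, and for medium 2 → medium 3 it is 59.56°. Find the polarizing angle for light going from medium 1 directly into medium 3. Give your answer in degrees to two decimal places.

tan θ_B(1→2) = n₂/n₁ = tan 42.10° = 0.9036.
tan θ_B(2→3) = n₃/n₂ = tan 59.56° = 1.7017.
n₃/n₁ = 1.5376. Then tan θ_B(1→3) = n₃/n₁, so θ_B(1→3) = arctan(1.5376) = 56.96°.

θ_B ≈ 56.96°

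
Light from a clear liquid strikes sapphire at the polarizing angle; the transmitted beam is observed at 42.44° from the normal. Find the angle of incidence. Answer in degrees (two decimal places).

θ_B ≈ 47.56°

At Brewster's angle the reflected and refracted rays are perpendicular, so θ_B + θ_t = 90°.
So θ_B = 90° − θ_t = 90° − 42.44° = 47.56°.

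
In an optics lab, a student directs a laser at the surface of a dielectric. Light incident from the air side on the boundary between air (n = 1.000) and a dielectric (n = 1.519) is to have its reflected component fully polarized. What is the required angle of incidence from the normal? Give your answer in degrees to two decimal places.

tan θ_B = n₂/n₁ = 1.519/1.000 = 1.5190.
So θ_B = arctan 1.5190 = 56.64°.

θ_B ≈ 56.64°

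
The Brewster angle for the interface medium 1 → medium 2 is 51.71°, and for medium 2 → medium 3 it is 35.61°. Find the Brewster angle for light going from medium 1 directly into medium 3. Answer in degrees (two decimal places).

θ_B ≈ 42.21°

tan θ_B(1→2) = n₂/n₁ = tan 51.71° = 1.2667.
tan θ_B(2→3) = n₃/n₂ = tan 35.61° = 0.7162.
So n₃/n₁ = (n₂/n₁)(n₃/n₂) = 1.2667 × 0.7162 = 0.9072.
θ_B(1→3) = arctan(0.9072) = 42.21°.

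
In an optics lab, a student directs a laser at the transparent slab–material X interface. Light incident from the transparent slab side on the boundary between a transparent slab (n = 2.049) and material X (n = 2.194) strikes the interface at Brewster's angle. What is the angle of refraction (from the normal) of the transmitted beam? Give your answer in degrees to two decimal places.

θ_t ≈ 43.04°

First find Brewster's angle: tan θ_B = 2.194/2.049 = 1.0708, giving θ_B = 46.96°.
At Brewster's angle the reflected and refracted rays are perpendicular, so θ_t = 90° − θ_B = 90° − 46.96° = 43.04°.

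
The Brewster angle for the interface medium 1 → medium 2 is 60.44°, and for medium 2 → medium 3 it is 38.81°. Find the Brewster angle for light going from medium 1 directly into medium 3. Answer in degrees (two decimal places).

tan θ_B(1→2) = n₂/n₁ = tan 60.44° = 1.7632.
tan θ_B(2→3) = n₃/n₂ = tan 38.81° = 0.8043.
So n₃/n₁ = (n₂/n₁)(n₃/n₂) = 1.7632 × 0.8043 = 1.4181.
θ_B(1→3) = arctan(1.4181) = 54.81°.

θ_B ≈ 54.81°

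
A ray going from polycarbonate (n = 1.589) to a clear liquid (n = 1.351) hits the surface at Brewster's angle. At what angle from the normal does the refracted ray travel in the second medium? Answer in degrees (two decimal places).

θ_t ≈ 49.63°

First find Brewster's angle: tan θ_B = 1.351/1.589 = 0.8502, giving θ_B = 40.37°.
The refracted ray is perpendicular to the reflected ray, so θ_t = 90° − θ_B = 49.63°.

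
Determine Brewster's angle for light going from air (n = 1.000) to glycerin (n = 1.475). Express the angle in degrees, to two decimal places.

θ_B ≈ 55.86°

Brewster's condition: tan θ_B = n₂/n₁ = 1.475/1.000 = 1.4750.
So θ_B = arctan 1.4750 = 55.86°.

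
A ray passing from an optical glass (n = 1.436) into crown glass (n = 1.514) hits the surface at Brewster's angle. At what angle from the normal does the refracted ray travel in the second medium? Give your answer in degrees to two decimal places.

θ_B = arctan(n₂/n₁) = arctan(1.514/1.436) = 46.51°.
Since θ_B + θ_t = 90° at Brewster incidence, θ_t = 90° − 46.51° = 43.49°.

θ_t ≈ 43.49°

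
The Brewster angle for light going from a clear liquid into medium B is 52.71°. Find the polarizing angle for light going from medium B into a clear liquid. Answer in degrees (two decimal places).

The two Brewster angles are complementary: θ_B' = 90° − θ_B = 90° − 52.71° = 37.29°.

θ_B' ≈ 37.29°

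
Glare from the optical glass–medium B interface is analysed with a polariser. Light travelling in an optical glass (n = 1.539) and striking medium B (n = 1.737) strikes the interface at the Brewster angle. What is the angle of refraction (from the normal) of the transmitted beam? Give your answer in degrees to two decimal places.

θ_t ≈ 41.54°

θ_B = arctan(n₂/n₁) = arctan(1.737/1.539) = 48.46°.
At Brewster's angle the reflected and refracted rays are perpendicular, so θ_t = 90° − θ_B = 90° − 48.46° = 41.54°.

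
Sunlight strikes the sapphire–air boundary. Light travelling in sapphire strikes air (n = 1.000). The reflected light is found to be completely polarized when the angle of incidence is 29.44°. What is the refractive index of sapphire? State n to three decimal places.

Full polarization of the reflected beam means tan θ_B = n₂/n₁, where n₁ is the incident medium (sapphire).
n₁ = n₂ / tan θ_B = 1.000 / tan 29.44° = 1.772.

n ≈ 1.772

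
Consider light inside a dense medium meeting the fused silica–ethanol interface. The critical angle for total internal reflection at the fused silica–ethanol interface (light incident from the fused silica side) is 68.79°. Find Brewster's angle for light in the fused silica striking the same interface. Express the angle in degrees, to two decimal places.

θ_B ≈ 42.99°

At the critical angle sin θ_c = n₂/n₁, giving n₂/n₁ = sin 68.79° = 0.9323.
Then tan θ_B = n₂/n₁ = 0.9323, so θ_B = arctan 0.9323 = 42.99°.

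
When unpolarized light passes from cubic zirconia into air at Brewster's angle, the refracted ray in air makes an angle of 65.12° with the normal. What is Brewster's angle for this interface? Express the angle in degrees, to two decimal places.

Brewster's condition makes the reflected and refracted beams perpendicular: θ_B + θ_t = 90°.
So θ_B = 90° − θ_t = 90° − 65.12° = 24.88°.

θ_B ≈ 24.88°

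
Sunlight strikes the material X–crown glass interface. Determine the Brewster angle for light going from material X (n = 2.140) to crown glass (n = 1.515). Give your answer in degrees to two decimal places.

θ_B ≈ 35.30°

Here n₂/n₁ = 1.515/2.140 = 0.7079, and Brewster's law gives tan θ_B = n₂/n₁.
θ_B = arctan(0.7079) = 35.30°.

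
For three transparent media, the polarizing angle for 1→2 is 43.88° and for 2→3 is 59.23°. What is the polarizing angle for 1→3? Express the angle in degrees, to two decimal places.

n₂/n₁ = tan 43.88° = 0.9616 and n₃/n₂ = tan 59.23° = 1.6795.
n₃/n₁ = 1.6151. Then tan θ_B(1→3) = n₃/n₁, so θ_B(1→3) = arctan(1.6151) = 58.24°.

θ_B ≈ 58.24°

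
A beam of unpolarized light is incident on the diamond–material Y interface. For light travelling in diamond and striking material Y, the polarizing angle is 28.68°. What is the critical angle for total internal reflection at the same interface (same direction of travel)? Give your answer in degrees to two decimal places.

θ_c ≈ 33.16°

n₂/n₁ = tan 28.68° = 0.5470; the critical angle satisfies sin θ_c = n₂/n₁.
θ_c = arcsin(0.5470) = 33.16°.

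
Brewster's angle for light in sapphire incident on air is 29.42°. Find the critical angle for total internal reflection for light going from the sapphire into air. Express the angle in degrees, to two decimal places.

θ_c ≈ 34.33°

From Brewster, n₂/n₁ = tan θ_B = tan 29.42° = 0.5639.
Then sin θ_c = n₂/n₁ = 0.5639, so θ_c = arcsin 0.5639 = 34.33°.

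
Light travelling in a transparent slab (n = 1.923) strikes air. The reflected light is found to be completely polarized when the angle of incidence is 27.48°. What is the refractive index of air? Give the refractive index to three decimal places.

n ≈ 1.000

Full polarization of the reflected beam means tan θ_B = n₂/n₁, where n₁ is the incident medium (a transparent slab).
n₂ = n₁ tan θ_B = 1.923 × tan 27.48° = 1.000.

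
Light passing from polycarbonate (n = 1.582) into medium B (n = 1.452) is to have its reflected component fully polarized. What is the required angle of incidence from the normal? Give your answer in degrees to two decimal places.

θ_B ≈ 42.55°

tan θ_B = n₂/n₁ = 1.452/1.582 = 0.9178.
So θ_B = arctan 0.9178 = 42.55°.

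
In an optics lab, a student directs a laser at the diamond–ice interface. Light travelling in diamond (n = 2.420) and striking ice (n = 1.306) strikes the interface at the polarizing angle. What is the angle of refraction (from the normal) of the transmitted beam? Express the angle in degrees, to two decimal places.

θ_t ≈ 61.65°

First find Brewster's angle: tan θ_B = 1.306/2.420 = 0.5397, giving θ_B = 28.35°.
At Brewster's angle the reflected and refracted rays are perpendicular, so θ_t = 90° − θ_B = 90° − 28.35° = 61.65°.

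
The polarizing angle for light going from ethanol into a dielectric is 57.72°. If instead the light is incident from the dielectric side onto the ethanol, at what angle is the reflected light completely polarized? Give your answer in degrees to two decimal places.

θ_B' ≈ 32.28°

tan θ_B' = n₁/n₂ = 1/tan θ_B, so θ_B' = 90° − θ_B.
θ_B' = 90° − 57.72° = 32.28°.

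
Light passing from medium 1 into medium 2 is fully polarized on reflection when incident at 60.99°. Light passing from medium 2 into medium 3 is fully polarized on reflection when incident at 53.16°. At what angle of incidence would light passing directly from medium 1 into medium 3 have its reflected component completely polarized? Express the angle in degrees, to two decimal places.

n₂/n₁ = tan 60.99° = 1.8033 and n₃/n₂ = tan 53.16° = 1.3348.
So n₃/n₁ = (n₂/n₁)(n₃/n₂) = 1.8033 × 1.3348 = 2.4070.
θ_B(1→3) = arctan(2.4070) = 67.44°.

θ_B ≈ 67.44°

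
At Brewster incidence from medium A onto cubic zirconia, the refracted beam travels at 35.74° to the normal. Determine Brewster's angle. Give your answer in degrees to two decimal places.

θ_B ≈ 54.26°

At Brewster's angle the reflected and refracted rays are perpendicular, so θ_B + θ_t = 90°.
So θ_B = 90° − θ_t = 90° − 35.74° = 54.26°.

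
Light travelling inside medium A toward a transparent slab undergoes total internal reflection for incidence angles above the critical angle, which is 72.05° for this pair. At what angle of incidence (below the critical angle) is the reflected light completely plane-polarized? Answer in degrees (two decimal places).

At the critical angle sin θ_c = n₂/n₁, giving n₂/n₁ = sin 72.05° = 0.9513.
Then tan θ_B = n₂/n₁ = 0.9513, so θ_B = arctan 0.9513 = 43.57°.

θ_B ≈ 43.57°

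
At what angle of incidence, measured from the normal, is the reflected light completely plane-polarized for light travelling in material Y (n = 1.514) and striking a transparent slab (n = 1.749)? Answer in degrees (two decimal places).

θ_B ≈ 49.12°

At Brewster's angle the reflected and refracted rays are perpendicular, which with Snell's law gives tan θ_B = n₂/n₁.
Here n₂/n₁ = 1.749/1.514 = 1.1552, and Brewster's law gives tan θ_B = n₂/n₁. Taking the arctangent, θ_B = 49.12°.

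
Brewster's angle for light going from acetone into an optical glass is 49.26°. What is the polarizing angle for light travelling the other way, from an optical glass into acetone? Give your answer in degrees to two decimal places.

tan θ_B' = n₁/n₂ = 1/tan θ_B, so θ_B' = 90° − θ_B.
θ_B' = 90° − 49.26° = 40.74°.

θ_B' ≈ 40.74°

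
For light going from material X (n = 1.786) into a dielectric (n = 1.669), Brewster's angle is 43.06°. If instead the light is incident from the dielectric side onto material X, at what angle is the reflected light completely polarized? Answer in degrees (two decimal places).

θ_B' ≈ 46.94°

The two Brewster angles are complementary: θ_B' = 90° − θ_B = 90° − 43.06° = 46.94°.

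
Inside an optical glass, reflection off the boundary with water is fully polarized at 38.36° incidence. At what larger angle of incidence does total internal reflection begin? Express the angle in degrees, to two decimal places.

n₂/n₁ = tan 38.36° = 0.7915; the critical angle satisfies sin θ_c = n₂/n₁.
θ_c = arcsin(0.7915) = 52.32°.

θ_c ≈ 52.32°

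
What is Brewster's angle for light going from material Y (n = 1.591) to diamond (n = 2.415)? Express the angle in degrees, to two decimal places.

tan θ_B = n₂/n₁ = 2.415/1.591 = 1.5179.
So θ_B = arctan 1.5179 = 56.62°.

θ_B ≈ 56.62°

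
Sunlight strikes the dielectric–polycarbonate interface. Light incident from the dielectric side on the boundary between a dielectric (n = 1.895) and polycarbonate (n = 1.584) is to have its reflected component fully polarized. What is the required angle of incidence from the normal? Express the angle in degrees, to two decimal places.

Here n₂/n₁ = 1.584/1.895 = 0.8359, and Brewster's law gives tan θ_B = n₂/n₁.
θ_B = arctan(0.8359) = 39.89°.

θ_B ≈ 39.89°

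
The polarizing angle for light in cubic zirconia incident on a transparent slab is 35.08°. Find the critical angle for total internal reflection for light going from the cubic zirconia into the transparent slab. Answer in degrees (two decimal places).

θ_c ≈ 44.61°

n₂/n₁ = tan 35.08° = 0.7023; the critical angle satisfies sin θ_c = n₂/n₁.
θ_c = arcsin(0.7023) = 44.61°.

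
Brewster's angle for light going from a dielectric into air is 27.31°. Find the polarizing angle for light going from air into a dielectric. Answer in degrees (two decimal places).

tan θ_B' = n₁/n₂ = 1/tan θ_B, so θ_B' = 90° − θ_B.
θ_B' = 90° − 27.31° = 62.69°.

θ_B' ≈ 62.69°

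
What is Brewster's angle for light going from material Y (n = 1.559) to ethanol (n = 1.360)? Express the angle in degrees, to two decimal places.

The reflected p-component vanishes when tan θ_B = n₂/n₁.
tan θ_B = n₂/n₁ = 1.360/1.559 = 0.8724.
So θ_B = arctan 0.8724 = 41.10°.

θ_B ≈ 41.10°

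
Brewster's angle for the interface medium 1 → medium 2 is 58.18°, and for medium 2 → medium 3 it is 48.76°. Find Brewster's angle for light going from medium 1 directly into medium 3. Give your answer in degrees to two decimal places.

n₂/n₁ = tan 58.18° = 1.6116 and n₃/n₂ = tan 48.76° = 1.1407.
Multiplying, n₃/n₁ = 1.6116 × 1.1407 = 1.8383, and θ_B(1→3) = arctan 1.8383 = 61.45°.

θ_B ≈ 61.45°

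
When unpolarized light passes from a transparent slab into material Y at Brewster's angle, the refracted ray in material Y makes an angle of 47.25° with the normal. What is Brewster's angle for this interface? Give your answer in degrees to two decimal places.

Brewster's condition makes the reflected and refracted beams perpendicular: θ_B + θ_t = 90°.
θ_B = 90° − 47.25° = 42.75°.

θ_B ≈ 42.75°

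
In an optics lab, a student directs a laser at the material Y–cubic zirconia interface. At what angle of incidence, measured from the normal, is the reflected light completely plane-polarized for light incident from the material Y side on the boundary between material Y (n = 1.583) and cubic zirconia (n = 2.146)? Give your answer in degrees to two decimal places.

The reflected p-component vanishes when tan θ_B = n₂/n₁.
tan θ_B = n₂/n₁ = 2.146/1.583 = 1.3557.
θ_B = arctan(1.3557) = 53.59°.

θ_B ≈ 53.59°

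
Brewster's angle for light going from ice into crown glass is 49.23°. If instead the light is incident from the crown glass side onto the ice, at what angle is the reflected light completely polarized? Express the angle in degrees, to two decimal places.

Reversing the direction swaps n₁ and n₂, so tan θ_B' = 1/tan θ_B and θ_B' = 90° − θ_B.
Hence θ_B' = 90° − 49.23° = 40.77°.

θ_B' ≈ 40.77°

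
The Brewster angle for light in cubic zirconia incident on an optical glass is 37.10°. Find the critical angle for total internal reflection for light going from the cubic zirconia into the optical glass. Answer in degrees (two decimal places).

From Brewster, n₂/n₁ = tan θ_B = tan 37.10° = 0.7563.
Then sin θ_c = n₂/n₁ = 0.7563, so θ_c = arcsin 0.7563 = 49.14°.

θ_c ≈ 49.14°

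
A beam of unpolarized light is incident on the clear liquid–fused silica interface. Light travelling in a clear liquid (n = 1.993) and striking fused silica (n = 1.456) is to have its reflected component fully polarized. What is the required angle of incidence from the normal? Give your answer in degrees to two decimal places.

θ_B ≈ 36.15°

The reflected p-component vanishes when tan θ_B = n₂/n₁.
Here n₂/n₁ = 1.456/1.993 = 0.7306, and Brewster's law gives tan θ_B = n₂/n₁. Taking the arctangent, θ_B = 36.15°.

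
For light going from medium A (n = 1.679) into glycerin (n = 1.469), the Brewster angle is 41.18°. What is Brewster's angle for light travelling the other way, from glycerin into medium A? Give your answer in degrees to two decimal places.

θ_B' ≈ 48.82°

The two Brewster angles are complementary: θ_B' = 90° − θ_B = 90° − 41.18° = 48.82°.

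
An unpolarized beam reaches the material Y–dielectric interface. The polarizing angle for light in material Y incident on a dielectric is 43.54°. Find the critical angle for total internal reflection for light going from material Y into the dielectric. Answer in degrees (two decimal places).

θ_c ≈ 71.86°

tan θ_B = n₂/n₁ = tan 43.54° = 0.9503.
Total internal reflection: sin θ_c = n₂/n₁ = 0.9503.
θ_c = arcsin(0.9503) = 71.86°.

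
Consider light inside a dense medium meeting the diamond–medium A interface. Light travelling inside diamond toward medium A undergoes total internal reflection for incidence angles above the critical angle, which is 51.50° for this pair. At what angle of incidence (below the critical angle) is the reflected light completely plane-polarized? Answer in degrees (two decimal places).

θ_B ≈ 38.05°

n₂/n₁ = sin θ_c = sin 51.50° = 0.7826.
tan θ_B equals the same ratio, so θ_B = arctan(0.7826) = 38.05°.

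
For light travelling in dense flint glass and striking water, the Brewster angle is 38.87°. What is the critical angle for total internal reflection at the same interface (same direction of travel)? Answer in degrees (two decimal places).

θ_c ≈ 53.71°

n₂/n₁ = tan 38.87° = 0.8060; the critical angle satisfies sin θ_c = n₂/n₁.
θ_c = arcsin(0.8060) = 53.71°.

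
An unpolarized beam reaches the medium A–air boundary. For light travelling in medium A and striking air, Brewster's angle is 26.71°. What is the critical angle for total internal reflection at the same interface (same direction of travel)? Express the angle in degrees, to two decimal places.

θ_c ≈ 30.21°

n₂/n₁ = tan 26.71° = 0.5032; the critical angle satisfies sin θ_c = n₂/n₁.
θ_c = arcsin(0.5032) = 30.21°.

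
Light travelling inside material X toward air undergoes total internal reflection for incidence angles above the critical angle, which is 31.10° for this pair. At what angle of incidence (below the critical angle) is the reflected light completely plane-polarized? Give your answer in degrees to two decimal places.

sin θ_c = n₂/n₁, so n₂/n₁ = sin 31.10° = 0.5165.
Brewster: tan θ_B = n₂/n₁ = 0.5165.
θ_B = arctan(0.5165) = 27.32°.

θ_B ≈ 27.32°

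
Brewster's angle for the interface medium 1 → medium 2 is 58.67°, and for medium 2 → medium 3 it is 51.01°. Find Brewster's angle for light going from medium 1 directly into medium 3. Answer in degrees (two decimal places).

θ_B ≈ 63.77°

Each Brewster angle gives a ratio: n₂/n₁ = tan 58.67° = 1.6428, n₃/n₂ = tan 51.01° = 1.2353.
So n₃/n₁ = (n₂/n₁)(n₃/n₂) = 1.6428 × 1.2353 = 2.0294.
θ_B(1→3) = arctan(2.0294) = 63.77°.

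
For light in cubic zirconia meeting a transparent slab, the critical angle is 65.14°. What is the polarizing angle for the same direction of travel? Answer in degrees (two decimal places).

θ_B ≈ 42.22°

sin θ_c = n₂/n₁, so n₂/n₁ = sin 65.14° = 0.9073.
Brewster: tan θ_B = n₂/n₁ = 0.9073.
θ_B = arctan(0.9073) = 42.22°.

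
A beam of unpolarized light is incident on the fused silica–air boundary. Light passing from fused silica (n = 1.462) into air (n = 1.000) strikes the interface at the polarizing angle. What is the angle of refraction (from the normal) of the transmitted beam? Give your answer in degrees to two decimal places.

First find Brewster's angle: tan θ_B = 1.000/1.462 = 0.6840, giving θ_B = 34.37°.
Since θ_B + θ_t = 90° at Brewster incidence, θ_t = 90° − 34.37° = 55.63°.

θ_t ≈ 55.63°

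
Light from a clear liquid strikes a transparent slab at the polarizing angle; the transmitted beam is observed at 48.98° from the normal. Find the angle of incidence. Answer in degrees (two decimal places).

At Brewster's angle the reflected and refracted rays are perpendicular, so θ_B + θ_t = 90°.
So θ_B = 90° − θ_t = 90° − 48.98° = 41.02°.

θ_B ≈ 41.02°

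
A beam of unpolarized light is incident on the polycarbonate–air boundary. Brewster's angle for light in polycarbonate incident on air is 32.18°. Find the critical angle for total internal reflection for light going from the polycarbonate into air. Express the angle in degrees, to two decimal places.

θ_c ≈ 38.99°

tan θ_B = n₂/n₁ = tan 32.18° = 0.6292.
Total internal reflection: sin θ_c = n₂/n₁ = 0.6292.
θ_c = arcsin(0.6292) = 38.99°.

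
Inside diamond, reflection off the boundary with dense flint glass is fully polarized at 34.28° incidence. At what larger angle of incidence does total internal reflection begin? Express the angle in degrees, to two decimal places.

From Brewster, n₂/n₁ = tan θ_B = tan 34.28° = 0.6816.
Then sin θ_c = n₂/n₁ = 0.6816, so θ_c = arcsin 0.6816 = 42.97°.

θ_c ≈ 42.97°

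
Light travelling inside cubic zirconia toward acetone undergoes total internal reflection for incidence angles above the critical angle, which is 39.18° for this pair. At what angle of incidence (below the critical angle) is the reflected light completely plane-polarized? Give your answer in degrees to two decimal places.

n₂/n₁ = sin θ_c = sin 39.18° = 0.6318.
tan θ_B equals the same ratio, so θ_B = arctan(0.6318) = 32.28°.

θ_B ≈ 32.28°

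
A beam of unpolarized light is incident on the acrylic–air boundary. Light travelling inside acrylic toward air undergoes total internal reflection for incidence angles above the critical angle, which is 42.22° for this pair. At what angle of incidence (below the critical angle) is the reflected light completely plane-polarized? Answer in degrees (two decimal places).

n₂/n₁ = sin θ_c = sin 42.22° = 0.6720.
tan θ_B equals the same ratio, so θ_B = arctan(0.6720) = 33.90°.

θ_B ≈ 33.90°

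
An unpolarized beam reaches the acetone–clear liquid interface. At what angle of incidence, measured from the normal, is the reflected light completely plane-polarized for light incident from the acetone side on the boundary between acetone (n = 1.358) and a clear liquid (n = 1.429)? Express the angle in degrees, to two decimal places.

At Brewster's angle the reflected and refracted rays are perpendicular, which with Snell's law gives tan θ_B = n₂/n₁.
Here n₂/n₁ = 1.429/1.358 = 1.0523, and Brewster's law gives tan θ_B = n₂/n₁.
So θ_B = arctan 1.0523 = 46.46°.

θ_B ≈ 46.46°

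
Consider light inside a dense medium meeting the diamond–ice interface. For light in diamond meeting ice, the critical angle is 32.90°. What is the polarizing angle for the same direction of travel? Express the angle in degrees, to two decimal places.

θ_B ≈ 28.51°

sin θ_c = n₂/n₁, so n₂/n₁ = sin 32.90° = 0.5432.
Brewster: tan θ_B = n₂/n₁ = 0.5432.
θ_B = arctan(0.5432) = 28.51°.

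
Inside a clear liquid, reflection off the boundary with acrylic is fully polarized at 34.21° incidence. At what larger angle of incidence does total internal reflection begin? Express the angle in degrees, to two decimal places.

θ_c ≈ 42.83°

tan θ_B = n₂/n₁ = tan 34.21° = 0.6799.
Total internal reflection: sin θ_c = n₂/n₁ = 0.6799.
θ_c = arcsin(0.6799) = 42.83°.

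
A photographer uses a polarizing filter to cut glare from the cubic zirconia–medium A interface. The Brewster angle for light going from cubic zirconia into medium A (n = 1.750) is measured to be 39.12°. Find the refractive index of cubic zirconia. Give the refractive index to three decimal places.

At the Brewster angle, tan θ_B = n₂/n₁ with n₁ on the incident side (cubic zirconia) and n₂ on the transmitted side (medium A).
n₁ = n₂ / tan θ_B = 1.750 / tan 39.12° = 2.152.

n ≈ 2.152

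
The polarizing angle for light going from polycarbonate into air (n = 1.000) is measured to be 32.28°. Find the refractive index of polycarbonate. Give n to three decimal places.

n ≈ 1.583

At the polarizing angle, tan θ_B = n₂/n₁ with n₁ on the incident side (polycarbonate) and n₂ on the transmitted side (air).
n₁ = n₂ / tan θ_B = 1.000 / tan 32.28° = 1.583.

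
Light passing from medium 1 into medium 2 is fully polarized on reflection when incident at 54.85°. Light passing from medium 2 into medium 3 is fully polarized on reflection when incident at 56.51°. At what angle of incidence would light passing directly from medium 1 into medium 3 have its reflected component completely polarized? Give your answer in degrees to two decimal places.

n₂/n₁ = tan 54.85° = 1.4202 and n₃/n₂ = tan 56.51° = 1.5114.
So n₃/n₁ = (n₂/n₁)(n₃/n₂) = 1.4202 × 1.5114 = 2.1465.
θ_B(1→3) = arctan(2.1465) = 65.02°.

θ_B ≈ 65.02°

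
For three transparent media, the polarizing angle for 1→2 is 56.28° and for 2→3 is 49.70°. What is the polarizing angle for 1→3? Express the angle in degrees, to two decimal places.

tan θ_B(1→2) = n₂/n₁ = tan 56.28° = 1.4983.
tan θ_B(2→3) = n₃/n₂ = tan 49.70° = 1.1792.
Multiplying, n₃/n₁ = 1.4983 × 1.1792 = 1.7667, and θ_B(1→3) = arctan 1.7667 = 60.49°.

θ_B ≈ 60.49°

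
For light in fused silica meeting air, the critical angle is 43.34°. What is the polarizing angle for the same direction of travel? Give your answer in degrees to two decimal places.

At the critical angle sin θ_c = n₂/n₁, giving n₂/n₁ = sin 43.34° = 0.6863.
Then tan θ_B = n₂/n₁ = 0.6863, so θ_B = arctan 0.6863 = 34.46°.

θ_B ≈ 34.46°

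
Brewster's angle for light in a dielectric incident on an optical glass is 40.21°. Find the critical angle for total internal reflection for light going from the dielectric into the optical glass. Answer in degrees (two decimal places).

tan θ_B = n₂/n₁ = tan 40.21° = 0.8454.
Total internal reflection: sin θ_c = n₂/n₁ = 0.8454.
θ_c = arcsin(0.8454) = 57.71°.

θ_c ≈ 57.71°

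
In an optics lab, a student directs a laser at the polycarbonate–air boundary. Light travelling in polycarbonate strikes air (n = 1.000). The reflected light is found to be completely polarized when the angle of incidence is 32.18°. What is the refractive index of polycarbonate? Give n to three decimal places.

Full polarization of the reflected beam means tan θ_B = n₂/n₁, where n₁ is the incident medium (polycarbonate).
n₁ = n₂ / tan θ_B = 1.000 / tan 32.18° = 1.589.

n ≈ 1.589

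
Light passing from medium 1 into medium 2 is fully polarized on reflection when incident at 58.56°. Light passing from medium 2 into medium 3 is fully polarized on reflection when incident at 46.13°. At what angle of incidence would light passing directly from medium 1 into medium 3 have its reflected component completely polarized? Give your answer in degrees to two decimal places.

Each Brewster angle gives a ratio: n₂/n₁ = tan 58.56° = 1.6357, n₃/n₂ = tan 46.13° = 1.0402.
Multiplying, n₃/n₁ = 1.6357 × 1.0402 = 1.7015, and θ_B(1→3) = arctan 1.7015 = 59.56°.

θ_B ≈ 59.56°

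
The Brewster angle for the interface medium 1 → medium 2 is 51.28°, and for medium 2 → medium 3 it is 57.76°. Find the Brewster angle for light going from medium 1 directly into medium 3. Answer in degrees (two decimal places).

θ_B ≈ 63.18°

n₂/n₁ = tan 51.28° = 1.2473 and n₃/n₂ = tan 57.76° = 1.5855.
So n₃/n₁ = (n₂/n₁)(n₃/n₂) = 1.2473 × 1.5855 = 1.9776.
θ_B(1→3) = arctan(1.9776) = 63.18°.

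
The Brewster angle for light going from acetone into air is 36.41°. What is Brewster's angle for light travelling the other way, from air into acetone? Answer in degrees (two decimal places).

The two Brewster angles are complementary: θ_B' = 90° − θ_B = 90° − 36.41° = 53.59°.

θ_B' ≈ 53.59°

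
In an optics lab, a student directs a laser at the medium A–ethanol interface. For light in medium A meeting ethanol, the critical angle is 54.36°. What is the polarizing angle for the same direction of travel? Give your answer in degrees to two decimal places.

θ_B ≈ 39.10°

n₂/n₁ = sin θ_c = sin 54.36° = 0.8127.
tan θ_B equals the same ratio, so θ_B = arctan(0.8127) = 39.10°.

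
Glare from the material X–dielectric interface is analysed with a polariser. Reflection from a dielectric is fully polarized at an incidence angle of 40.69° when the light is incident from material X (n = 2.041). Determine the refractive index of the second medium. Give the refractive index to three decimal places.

n ≈ 1.755

Full polarization of the reflected beam means tan θ_B = n₂/n₁, where n₁ is the incident medium (material X).
n₂ = n₁ tan θ_B = 2.041 × tan 40.69° = 1.755.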